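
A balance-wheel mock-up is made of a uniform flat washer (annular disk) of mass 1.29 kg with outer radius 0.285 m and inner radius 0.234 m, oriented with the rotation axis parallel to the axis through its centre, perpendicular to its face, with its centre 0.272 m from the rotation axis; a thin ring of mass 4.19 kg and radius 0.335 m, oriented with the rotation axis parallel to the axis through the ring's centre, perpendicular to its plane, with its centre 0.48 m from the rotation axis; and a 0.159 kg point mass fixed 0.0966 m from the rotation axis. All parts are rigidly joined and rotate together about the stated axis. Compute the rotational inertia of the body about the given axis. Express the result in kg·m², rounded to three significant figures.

Annular disk: I_cm = (1/2)M(R²+r²) = (1/2)(1.29)[(0.285)² + (0.234)²] = 0.087708 kg·m²; centre at d = 0.272 m, so the parallel axis theorem gives I = 0.087708 + (1.29)(0.272)² = 0.18315 kg·m².
Thin ring: I_cm = MR² = (4.19)(0.335)² = 0.47022 kg·m²; centre at d = 0.48 m, so the parallel axis theorem gives I = 0.47022 + (4.19)(0.48)² = 1.4356 kg·m².
Point mass: I_cm = 0; centre at d = 0.0966 m, so the parallel axis theorem gives I = 0 + (0.159)(0.0966)² = 0.0014837 kg·m².
Total I = 0.18315 + 1.4356 + 0.0014837 = 1.6202 kg·m².

1.62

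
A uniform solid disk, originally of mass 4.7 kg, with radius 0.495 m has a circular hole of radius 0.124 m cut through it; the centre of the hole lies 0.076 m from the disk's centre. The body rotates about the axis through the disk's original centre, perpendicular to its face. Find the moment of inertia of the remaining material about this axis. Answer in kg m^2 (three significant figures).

0.572

Unpierced body about its centre: I₀ = (1/2)MR² = (1/2)(4.7)(0.495)² = 0.57581 kg m^2.
The removed disk has mass m = M·(r/R)² = (4.7)(0.124/0.495)² = 0.29494 kg (same uniform areal density).
Its moment of inertia about the rotation axis (parallel-axis theorem): I_hole = (1/2)mr² + md² = (1/2)(0.29494)(0.124)² + (0.29494)(0.076)² = 0.003971 kg m^2.
Treating the hole as negative mass, I = I₀ − I_hole = 0.57581 − 0.003971 = 0.57184 kg m^2.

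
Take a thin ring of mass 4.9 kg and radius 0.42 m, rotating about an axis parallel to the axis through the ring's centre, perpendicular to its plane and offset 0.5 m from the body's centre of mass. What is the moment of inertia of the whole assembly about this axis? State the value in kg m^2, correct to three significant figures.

I_cm = MR² = (4.9)(0.42)² = 0.86436 kg m^2; centre at d = 0.5 m, so the parallel axis theorem gives I = 0.86436 + (4.9)(0.5)² = 2.0894 kg m^2.

2.09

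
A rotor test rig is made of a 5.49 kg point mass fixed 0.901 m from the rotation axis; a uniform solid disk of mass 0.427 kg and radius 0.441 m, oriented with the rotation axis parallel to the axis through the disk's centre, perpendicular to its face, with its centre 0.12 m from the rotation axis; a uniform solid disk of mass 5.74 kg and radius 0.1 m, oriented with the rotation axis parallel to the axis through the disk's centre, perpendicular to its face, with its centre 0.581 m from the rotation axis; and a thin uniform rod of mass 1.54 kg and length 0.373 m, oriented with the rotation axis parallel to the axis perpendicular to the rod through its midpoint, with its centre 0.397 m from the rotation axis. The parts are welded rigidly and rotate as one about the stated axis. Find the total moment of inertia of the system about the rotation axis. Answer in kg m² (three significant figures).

Point mass: I_cm = 0; centre at d = 0.901 m, so the parallel axis theorem gives I = 0 + (5.49)(0.901)² = 4.4568 kg m².
Solid disk: I_cm = (1/2)MR² = (1/2)(0.427)(0.441)² = 0.041522 kg m²; centre at d = 0.12 m, so the parallel axis theorem gives I = 0.041522 + (0.427)(0.12)² = 0.04767 kg m².
Solid disk: I_cm = (1/2)MR² = (1/2)(5.74)(0.1)² = 0.0287 kg m²; centre at d = 0.581 m, so the parallel axis theorem gives I = 0.0287 + (5.74)(0.581)² = 1.9663 kg m².
Thin rod: I_cm = (1/12)ML² = (1/12)(1.54)(0.373)² = 0.017855 kg m²; centre at d = 0.397 m, so the parallel axis theorem gives I = 0.017855 + (1.54)(0.397)² = 0.26057 kg m².
Total I = 4.4568 + 0.04767 + 1.9663 + 0.26057 = 6.7313 kg m².

6.73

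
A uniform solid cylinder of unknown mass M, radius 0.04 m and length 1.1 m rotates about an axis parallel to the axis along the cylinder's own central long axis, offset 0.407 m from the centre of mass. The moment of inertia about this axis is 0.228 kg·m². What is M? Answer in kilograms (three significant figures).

1.37

I = I_cm + Md² = (1/2)MR² + Md² = M·[0.5·(0.04)² + (0.407)²] = M·0.16645.
So M = 0.228 / 0.16645 = 1.3698 kg.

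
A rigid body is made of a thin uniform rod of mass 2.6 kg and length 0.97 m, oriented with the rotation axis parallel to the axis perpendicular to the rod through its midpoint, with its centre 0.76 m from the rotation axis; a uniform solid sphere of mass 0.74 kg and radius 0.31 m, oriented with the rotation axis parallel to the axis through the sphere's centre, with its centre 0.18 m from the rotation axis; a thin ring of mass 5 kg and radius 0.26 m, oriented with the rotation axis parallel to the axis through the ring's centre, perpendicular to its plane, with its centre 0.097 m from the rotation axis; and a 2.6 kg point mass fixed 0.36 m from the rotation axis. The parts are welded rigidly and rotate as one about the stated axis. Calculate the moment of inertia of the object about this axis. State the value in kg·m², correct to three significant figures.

Thin rod: I_cm = (1/12)ML² = (1/12)(2.6)(0.97)² = 0.20386 kg·m²; centre at d = 0.76 m, so I = I_cm + Md² gives I = 0.20386 + (2.6)(0.76)² = 1.7056 kg·m².
Solid sphere: I_cm = (2/5)MR² = (2/5)(0.74)(0.31)² = 0.028446 kg·m²; centre at d = 0.18 m, so I = I_cm + Md² gives I = 0.028446 + (0.74)(0.18)² = 0.052422 kg·m².
Thin ring: I_cm = MR² = (5)(0.26)² = 0.338 kg·m²; centre at d = 0.097 m, so I = I_cm + Md² gives I = 0.338 + (5)(0.097)² = 0.38505 kg·m².
Point mass: I_cm = 0; centre at d = 0.36 m, so I = I_cm + Md² gives I = 0 + (2.6)(0.36)² = 0.33696 kg·m².
Total I = 1.7056 + 0.052422 + 0.38505 + 0.33696 = 2.48 kg·m².

2.48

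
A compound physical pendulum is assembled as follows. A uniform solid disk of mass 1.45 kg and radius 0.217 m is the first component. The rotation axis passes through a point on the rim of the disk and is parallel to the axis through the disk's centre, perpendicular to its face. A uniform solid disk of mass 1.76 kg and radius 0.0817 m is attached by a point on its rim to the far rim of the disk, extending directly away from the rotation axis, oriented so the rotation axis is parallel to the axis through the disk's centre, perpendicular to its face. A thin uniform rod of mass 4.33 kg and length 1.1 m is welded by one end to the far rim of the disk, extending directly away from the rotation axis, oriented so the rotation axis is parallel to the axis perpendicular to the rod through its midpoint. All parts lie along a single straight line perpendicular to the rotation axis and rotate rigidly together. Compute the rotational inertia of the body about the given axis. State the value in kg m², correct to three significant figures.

6.71

Solid disk: I_cm = (1/2)MR² = (1/2)(1.45)(0.217)² = 0.03414 kg m²; centre at d = 0.217 m, so I = I_cm + Md² gives I = 0.03414 + (1.45)(0.217)² = 0.10242 kg m².
Solid disk: I_cm = (1/2)MR² = (1/2)(1.76)(0.0817)² = 0.0058739 kg m²; centre at d = 0.217 + 0.217 + 0.0817 = 0.5157 m, so I = I_cm + Md² gives I = 0.0058739 + (1.76)(0.5157)² = 0.47394 kg m².
Thin rod: I_cm = (1/12)ML² = (1/12)(4.33)(1.1)² = 0.43661 kg m²; centre at d = 0.217 + 0.217 + 0.0817 + 0.0817 + 0.55 = 1.1474 m, so I = I_cm + Md² gives I = 0.43661 + (4.33)(1.1474)² = 6.1372 kg m².
Total I = 0.10242 + 0.47394 + 6.1372 = 6.7135 kg m².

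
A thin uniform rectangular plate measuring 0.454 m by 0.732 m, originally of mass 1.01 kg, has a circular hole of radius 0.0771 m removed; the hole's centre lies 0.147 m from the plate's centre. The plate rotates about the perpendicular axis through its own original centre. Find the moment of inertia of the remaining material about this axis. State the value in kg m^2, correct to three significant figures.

0.0611

Unpierced body about its centre: I₀ = (1/12)M(a²+b²) = (1/12)(1.01)[(0.454)² + (0.732)²] = 0.062447 kg m^2.
The removed disk has mass m = M·πr²/(ab) = (1.01)·π(0.0771)²/(0.454·0.732) = 0.056756 kg (same uniform areal density).
Its moment of inertia about the rotation axis (parallel-axis theorem): I_hole = (1/2)mr² + md² = (1/2)(0.056756)(0.0771)² + (0.056756)(0.147)² = 0.0013951 kg m^2.
Treating the hole as negative mass, I = I₀ − I_hole = 0.062447 − 0.0013951 = 0.061051 kg m^2.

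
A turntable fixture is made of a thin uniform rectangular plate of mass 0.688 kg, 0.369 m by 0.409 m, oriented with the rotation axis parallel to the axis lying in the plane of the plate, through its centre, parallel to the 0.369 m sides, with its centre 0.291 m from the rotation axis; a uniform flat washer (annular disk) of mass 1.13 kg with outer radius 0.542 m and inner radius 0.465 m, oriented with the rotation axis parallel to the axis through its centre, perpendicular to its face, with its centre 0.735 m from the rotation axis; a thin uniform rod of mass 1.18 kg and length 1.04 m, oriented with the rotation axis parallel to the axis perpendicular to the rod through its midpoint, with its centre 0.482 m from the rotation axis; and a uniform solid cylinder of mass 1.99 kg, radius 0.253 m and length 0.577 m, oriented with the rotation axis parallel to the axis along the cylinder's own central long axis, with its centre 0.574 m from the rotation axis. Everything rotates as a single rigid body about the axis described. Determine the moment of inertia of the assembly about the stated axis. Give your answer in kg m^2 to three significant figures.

2.07

Rectangular plate: I_cm = (1/12)Mb² = (1/12)(0.688)(0.409)² = 0.0095908 kg m^2; centre at d = 0.291 m, so I = I_cm + Md² gives I = 0.0095908 + (0.688)(0.291)² = 0.067851 kg m^2.
Annular disk: I_cm = (1/2)M(R²+r²) = (1/2)(1.13)[(0.542)² + (0.465)²] = 0.28814 kg m^2; centre at d = 0.735 m, so I = I_cm + Md² gives I = 0.28814 + (1.13)(0.735)² = 0.8986 kg m^2.
Thin rod: I_cm = (1/12)ML² = (1/12)(1.18)(1.04)² = 0.10636 kg m^2; centre at d = 0.482 m, so I = I_cm + Md² gives I = 0.10636 + (1.18)(0.482)² = 0.3805 kg m^2.
Solid cylinder: I_cm = (1/2)MR² = (1/2)(1.99)(0.253)² = 0.063689 kg m^2; centre at d = 0.574 m, so I = I_cm + Md² gives I = 0.063689 + (1.99)(0.574)² = 0.71935 kg m^2.
Total I = 0.067851 + 0.8986 + 0.3805 + 0.71935 = 2.0663 kg m^2.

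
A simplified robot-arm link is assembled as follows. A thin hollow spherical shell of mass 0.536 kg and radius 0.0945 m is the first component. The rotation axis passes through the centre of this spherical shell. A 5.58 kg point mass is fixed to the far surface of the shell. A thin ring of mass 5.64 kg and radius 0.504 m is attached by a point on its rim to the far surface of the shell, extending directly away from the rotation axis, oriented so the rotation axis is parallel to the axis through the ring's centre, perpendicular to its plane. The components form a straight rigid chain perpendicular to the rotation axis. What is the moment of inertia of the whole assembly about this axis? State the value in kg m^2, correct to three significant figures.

3.51

Spherical shell: I_cm = (2/3)MR² = (2/3)(0.536)(0.0945)² = 0.0031911 kg m^2; axis through the centre, so I = 0.0031911 kg m^2.
Point mass: I_cm = 0; centre at d = 0.0945 m, so I = I_cm + Md² gives I = 0 + (5.58)(0.0945)² = 0.049831 kg m^2.
Thin ring: I_cm = MR² = (5.64)(0.504)² = 1.4327 kg m^2; centre at d = 0.0945 + 0.504 = 0.5985 m, so I = I_cm + Md² gives I = 1.4327 + (5.64)(0.5985)² = 3.4529 kg m^2.
Total I = 0.0031911 + 0.049831 + 3.4529 = 3.5059 kg m^2.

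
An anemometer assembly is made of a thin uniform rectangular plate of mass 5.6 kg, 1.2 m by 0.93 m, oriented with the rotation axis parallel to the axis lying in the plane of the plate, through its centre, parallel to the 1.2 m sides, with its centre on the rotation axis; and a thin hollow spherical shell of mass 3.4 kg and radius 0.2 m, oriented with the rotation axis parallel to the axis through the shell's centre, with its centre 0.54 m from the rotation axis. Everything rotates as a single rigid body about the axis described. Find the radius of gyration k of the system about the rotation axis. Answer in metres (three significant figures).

0.406

Rectangular plate: I_cm = (1/12)Mb² = (1/12)(5.6)(0.93)² = 0.40362 kg m^2; axis through the centre, so I = 0.40362 kg m^2.
Spherical shell: I_cm = (2/3)MR² = (2/3)(3.4)(0.2)² = 0.090667 kg m^2; centre at d = 0.54 m, so I = I_cm + Md² gives I = 0.090667 + (3.4)(0.54)² = 1.0821 kg m^2.
Total I = 1.4857 kg m^2; total mass M = 9 kg.
k = √(I/M) = √(1.4857/9) = 0.4063 m.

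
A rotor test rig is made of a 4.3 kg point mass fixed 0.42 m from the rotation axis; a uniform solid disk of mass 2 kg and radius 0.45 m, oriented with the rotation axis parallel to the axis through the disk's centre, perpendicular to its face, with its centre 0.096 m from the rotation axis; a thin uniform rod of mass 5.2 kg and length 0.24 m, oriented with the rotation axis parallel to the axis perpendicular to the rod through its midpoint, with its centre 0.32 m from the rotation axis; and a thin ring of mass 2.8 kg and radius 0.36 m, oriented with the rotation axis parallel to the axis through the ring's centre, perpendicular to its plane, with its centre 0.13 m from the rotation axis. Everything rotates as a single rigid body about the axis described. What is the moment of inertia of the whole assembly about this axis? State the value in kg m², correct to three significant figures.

Point mass: I_cm = 0; centre at d = 0.42 m, so I = I_cm + Md² gives I = 0 + (4.3)(0.42)² = 0.75852 kg m².
Solid disk: I_cm = (1/2)MR² = (1/2)(2)(0.45)² = 0.2025 kg m²; centre at d = 0.096 m, so I = I_cm + Md² gives I = 0.2025 + (2)(0.096)² = 0.22093 kg m².
Thin rod: I_cm = (1/12)ML² = (1/12)(5.2)(0.24)² = 0.02496 kg m²; centre at d = 0.32 m, so I = I_cm + Md² gives I = 0.02496 + (5.2)(0.32)² = 0.55744 kg m².
Thin ring: I_cm = MR² = (2.8)(0.36)² = 0.36288 kg m²; centre at d = 0.13 m, so I = I_cm + Md² gives I = 0.36288 + (2.8)(0.13)² = 0.4102 kg m².
Total I = 0.75852 + 0.22093 + 0.55744 + 0.4102 = 1.9471 kg m².

1.95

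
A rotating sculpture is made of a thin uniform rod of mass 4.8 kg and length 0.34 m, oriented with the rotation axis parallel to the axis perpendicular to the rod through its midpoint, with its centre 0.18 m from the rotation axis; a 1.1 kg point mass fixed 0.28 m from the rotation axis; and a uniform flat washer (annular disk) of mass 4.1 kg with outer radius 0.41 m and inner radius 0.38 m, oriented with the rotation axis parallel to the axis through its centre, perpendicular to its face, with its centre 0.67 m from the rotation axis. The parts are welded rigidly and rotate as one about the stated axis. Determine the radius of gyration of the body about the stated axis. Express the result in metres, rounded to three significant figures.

0.526

Thin rod: I_cm = (1/12)ML² = (1/12)(4.8)(0.34)² = 0.04624 kg m^2; centre at d = 0.18 m, so the parallel axis theorem gives I = 0.04624 + (4.8)(0.18)² = 0.20176 kg m^2.
Point mass: I_cm = 0; centre at d = 0.28 m, so the parallel axis theorem gives I = 0 + (1.1)(0.28)² = 0.08624 kg m^2.
Annular disk: I_cm = (1/2)M(R²+r²) = (1/2)(4.1)[(0.41)² + (0.38)²] = 0.64062 kg m^2; centre at d = 0.67 m, so the parallel axis theorem gives I = 0.64062 + (4.1)(0.67)² = 2.4811 kg m^2.
Total I = 2.7691 kg m^2; total mass M = 10 kg.
k = √(I/M) = √(2.7691/10) = 0.52622 m.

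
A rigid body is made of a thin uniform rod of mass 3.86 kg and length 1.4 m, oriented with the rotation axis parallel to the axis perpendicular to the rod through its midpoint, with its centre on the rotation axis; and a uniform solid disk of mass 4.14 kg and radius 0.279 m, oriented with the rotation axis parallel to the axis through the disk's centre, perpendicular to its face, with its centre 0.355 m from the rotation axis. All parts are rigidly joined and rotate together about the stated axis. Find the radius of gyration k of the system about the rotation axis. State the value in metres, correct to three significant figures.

Thin rod: I_cm = (1/12)ML² = (1/12)(3.86)(1.4)² = 0.63047 kg m²; axis through the centre, so I = 0.63047 kg m².
Solid disk: I_cm = (1/2)MR² = (1/2)(4.14)(0.279)² = 0.16113 kg m²; centre at d = 0.355 m, so the parallel axis theorem gives I = 0.16113 + (4.14)(0.355)² = 0.68287 kg m².
Total I = 1.3133 kg m²; total mass M = 8 kg.
k = √(I/M) = √(1.3133/8) = 0.40518 m.

0.405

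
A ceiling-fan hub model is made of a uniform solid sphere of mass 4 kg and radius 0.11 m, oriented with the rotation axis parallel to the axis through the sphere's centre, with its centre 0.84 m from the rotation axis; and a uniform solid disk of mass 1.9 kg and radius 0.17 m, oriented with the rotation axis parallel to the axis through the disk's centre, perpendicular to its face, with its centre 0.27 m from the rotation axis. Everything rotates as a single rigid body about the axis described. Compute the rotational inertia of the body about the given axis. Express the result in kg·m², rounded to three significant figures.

3.01

Solid sphere: I_cm = (2/5)MR² = (2/5)(4)(0.11)² = 0.01936 kg·m²; centre at d = 0.84 m, so I = I_cm + Md² gives I = 0.01936 + (4)(0.84)² = 2.8418 kg·m².
Solid disk: I_cm = (1/2)MR² = (1/2)(1.9)(0.17)² = 0.027455 kg·m²; centre at d = 0.27 m, so I = I_cm + Md² gives I = 0.027455 + (1.9)(0.27)² = 0.16597 kg·m².
Total I = 2.8418 + 0.16597 = 3.0077 kg·m².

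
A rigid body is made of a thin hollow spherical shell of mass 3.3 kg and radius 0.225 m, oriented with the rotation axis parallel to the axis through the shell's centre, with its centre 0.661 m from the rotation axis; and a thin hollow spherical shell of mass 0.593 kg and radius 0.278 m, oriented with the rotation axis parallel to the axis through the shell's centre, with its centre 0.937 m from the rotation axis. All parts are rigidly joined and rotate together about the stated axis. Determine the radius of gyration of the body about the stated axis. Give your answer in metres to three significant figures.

0.735

Spherical shell: I_cm = (2/3)MR² = (2/3)(3.3)(0.225)² = 0.11137 kg m²; centre at d = 0.661 m, so the parallel axis theorem gives I = 0.11137 + (3.3)(0.661)² = 1.5532 kg m².
Spherical shell: I_cm = (2/3)MR² = (2/3)(0.593)(0.278)² = 0.030553 kg m²; centre at d = 0.937 m, so the parallel axis theorem gives I = 0.030553 + (0.593)(0.937)² = 0.55119 kg m².
Total I = 2.1044 kg m²; total mass M = 3.893 kg.
k = √(I/M) = √(2.1044/3.893) = 0.73523 m.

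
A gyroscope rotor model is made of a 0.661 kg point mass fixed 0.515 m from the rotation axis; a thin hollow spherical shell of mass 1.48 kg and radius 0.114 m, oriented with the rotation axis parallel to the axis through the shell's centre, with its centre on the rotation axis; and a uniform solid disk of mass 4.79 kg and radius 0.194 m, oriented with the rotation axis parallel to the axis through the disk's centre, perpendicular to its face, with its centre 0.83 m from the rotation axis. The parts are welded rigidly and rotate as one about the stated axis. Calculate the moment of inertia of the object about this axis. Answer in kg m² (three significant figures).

3.58

Point mass: I_cm = 0; centre at d = 0.515 m, so I = I_cm + Md² gives I = 0 + (0.661)(0.515)² = 0.17531 kg m².
Spherical shell: I_cm = (2/3)MR² = (2/3)(1.48)(0.114)² = 0.012823 kg m²; axis through the centre, so I = 0.012823 kg m².
Solid disk: I_cm = (1/2)MR² = (1/2)(4.79)(0.194)² = 0.090138 kg m²; centre at d = 0.83 m, so I = I_cm + Md² gives I = 0.090138 + (4.79)(0.83)² = 3.39 kg m².
Total I = 0.17531 + 0.012823 + 3.39 = 3.5781 kg m².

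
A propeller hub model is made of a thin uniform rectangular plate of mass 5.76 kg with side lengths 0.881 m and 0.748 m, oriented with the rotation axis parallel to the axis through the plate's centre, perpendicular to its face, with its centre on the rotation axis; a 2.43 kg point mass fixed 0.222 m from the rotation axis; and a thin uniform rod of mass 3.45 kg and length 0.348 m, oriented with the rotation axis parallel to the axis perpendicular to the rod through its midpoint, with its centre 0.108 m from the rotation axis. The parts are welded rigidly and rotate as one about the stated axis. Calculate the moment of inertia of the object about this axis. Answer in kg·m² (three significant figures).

Rectangular plate: I_cm = (1/12)M(a²+b²) = (1/12)(5.76)[(0.881)² + (0.748)²] = 0.64112 kg·m²; axis through the centre, so I = 0.64112 kg·m².
Point mass: I_cm = 0; centre at d = 0.222 m, so the parallel axis theorem gives I = 0 + (2.43)(0.222)² = 0.11976 kg·m².
Thin rod: I_cm = (1/12)ML² = (1/12)(3.45)(0.348)² = 0.034817 kg·m²; centre at d = 0.108 m, so the parallel axis theorem gives I = 0.034817 + (3.45)(0.108)² = 0.075058 kg·m².
Total I = 0.64112 + 0.11976 + 0.075058 = 0.83594 kg·m².

0.836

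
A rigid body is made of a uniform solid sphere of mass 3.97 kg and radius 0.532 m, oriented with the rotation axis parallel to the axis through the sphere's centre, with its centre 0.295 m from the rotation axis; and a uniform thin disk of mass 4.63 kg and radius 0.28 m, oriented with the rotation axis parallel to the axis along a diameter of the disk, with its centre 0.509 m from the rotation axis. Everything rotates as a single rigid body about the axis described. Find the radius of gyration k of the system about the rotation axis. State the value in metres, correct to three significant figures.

0.492

Solid sphere: I_cm = (2/5)MR² = (2/5)(3.97)(0.532)² = 0.44944 kg m²; centre at d = 0.295 m, so the parallel axis theorem gives I = 0.44944 + (3.97)(0.295)² = 0.79493 kg m².
Thin disk: I_cm = (1/4)MR² = (1/4)(4.63)(0.28)² = 0.090748 kg m²; centre at d = 0.509 m, so the parallel axis theorem gives I = 0.090748 + (4.63)(0.509)² = 1.2903 kg m².
Total I = 2.0852 kg m²; total mass M = 8.6 kg.
k = √(I/M) = √(2.0852/8.6) = 0.49241 m.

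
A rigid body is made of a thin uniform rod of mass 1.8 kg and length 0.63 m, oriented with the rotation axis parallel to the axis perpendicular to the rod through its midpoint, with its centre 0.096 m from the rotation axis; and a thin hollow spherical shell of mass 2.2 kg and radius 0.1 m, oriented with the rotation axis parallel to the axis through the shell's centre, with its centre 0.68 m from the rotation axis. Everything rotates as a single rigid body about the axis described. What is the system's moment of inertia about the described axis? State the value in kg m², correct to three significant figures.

Thin rod: I_cm = (1/12)ML² = (1/12)(1.8)(0.63)² = 0.059535 kg m²; centre at d = 0.096 m, so the parallel axis theorem gives I = 0.059535 + (1.8)(0.096)² = 0.076124 kg m².
Spherical shell: I_cm = (2/3)MR² = (2/3)(2.2)(0.1)² = 0.014667 kg m²; centre at d = 0.68 m, so the parallel axis theorem gives I = 0.014667 + (2.2)(0.68)² = 1.0319 kg m².
Total I = 0.076124 + 1.0319 = 1.1081 kg m².

1.11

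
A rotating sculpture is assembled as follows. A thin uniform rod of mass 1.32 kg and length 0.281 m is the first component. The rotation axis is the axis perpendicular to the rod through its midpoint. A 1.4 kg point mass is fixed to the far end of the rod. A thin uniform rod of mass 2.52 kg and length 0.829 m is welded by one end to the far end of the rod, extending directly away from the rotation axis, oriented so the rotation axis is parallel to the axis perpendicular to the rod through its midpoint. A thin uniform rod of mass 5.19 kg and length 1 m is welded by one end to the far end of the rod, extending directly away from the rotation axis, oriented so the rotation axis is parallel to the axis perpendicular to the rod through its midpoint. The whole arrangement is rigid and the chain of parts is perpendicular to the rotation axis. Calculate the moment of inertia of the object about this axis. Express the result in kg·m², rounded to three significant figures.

Thin rod: I_cm = (1/12)ML² = (1/12)(1.32)(0.281)² = 0.0086857 kg·m²; axis through the centre, so I = 0.0086857 kg·m².
Point mass: I_cm = 0; centre at d = 0.1405 m, so the parallel axis theorem gives I = 0 + (1.4)(0.1405)² = 0.027636 kg·m².
Thin rod: I_cm = (1/12)ML² = (1/12)(2.52)(0.829)² = 0.14432 kg·m²; centre at d = 0.1405 + 0.4145 = 0.555 m, so the parallel axis theorem gives I = 0.14432 + (2.52)(0.555)² = 0.92054 kg·m².
Thin rod: I_cm = (1/12)ML² = (1/12)(5.19)(1)² = 0.4325 kg·m²; centre at d = 0.1405 + 0.4145 + 0.4145 + 0.5 = 1.4695 m, so the parallel axis theorem gives I = 0.4325 + (5.19)(1.4695)² = 11.64 kg·m².
Total I = 0.0086857 + 0.027636 + 0.92054 + 11.64 = 12.597 kg·m².

12.6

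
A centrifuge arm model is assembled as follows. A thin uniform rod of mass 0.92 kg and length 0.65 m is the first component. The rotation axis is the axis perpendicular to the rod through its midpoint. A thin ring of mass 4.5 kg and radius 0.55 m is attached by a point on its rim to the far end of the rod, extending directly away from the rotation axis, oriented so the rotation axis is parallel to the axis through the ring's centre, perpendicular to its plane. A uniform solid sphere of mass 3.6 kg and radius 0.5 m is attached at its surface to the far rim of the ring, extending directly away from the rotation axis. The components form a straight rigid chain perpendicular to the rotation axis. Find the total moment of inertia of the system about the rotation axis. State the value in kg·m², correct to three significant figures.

18.5

Thin rod: I_cm = (1/12)ML² = (1/12)(0.92)(0.65)² = 0.032392 kg·m²; axis through the centre, so I = 0.032392 kg·m².
Thin ring: I_cm = MR² = (4.5)(0.55)² = 1.3613 kg·m²; centre at d = 0.325 + 0.55 = 0.875 m, so I = I_cm + Md² gives I = 1.3613 + (4.5)(0.875)² = 4.8066 kg·m².
Solid sphere: I_cm = (2/5)MR² = (2/5)(3.6)(0.5)² = 0.36 kg·m²; centre at d = 0.325 + 0.55 + 0.55 + 0.5 = 1.925 m, so I = I_cm + Md² gives I = 0.36 + (3.6)(1.925)² = 13.7 kg·m².
Total I = 0.032392 + 4.8066 + 13.7 = 18.539 kg·m².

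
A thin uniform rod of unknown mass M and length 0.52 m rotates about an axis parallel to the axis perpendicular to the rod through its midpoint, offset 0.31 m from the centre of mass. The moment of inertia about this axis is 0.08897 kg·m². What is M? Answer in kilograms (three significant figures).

0.750

I = I_cm + Md² = (1/12)ML² + Md² = M·[0.0833333·(0.52)² + (0.31)²] = M·0.11863.
So M = 0.08897 / 0.11863 = 0.74996 kg.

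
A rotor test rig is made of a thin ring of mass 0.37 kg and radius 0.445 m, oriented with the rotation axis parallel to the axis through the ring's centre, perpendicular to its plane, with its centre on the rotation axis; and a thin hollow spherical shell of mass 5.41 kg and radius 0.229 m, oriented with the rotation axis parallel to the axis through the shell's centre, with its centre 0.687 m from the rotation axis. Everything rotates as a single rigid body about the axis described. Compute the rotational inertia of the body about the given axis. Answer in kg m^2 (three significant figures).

Thin ring: I_cm = MR² = (0.37)(0.445)² = 0.073269 kg m^2; axis through the centre, so I = 0.073269 kg m^2.
Spherical shell: I_cm = (2/3)MR² = (2/3)(5.41)(0.229)² = 0.18914 kg m^2; centre at d = 0.687 m, so the parallel axis theorem gives I = 0.18914 + (5.41)(0.687)² = 2.7425 kg m^2.
Total I = 0.073269 + 2.7425 = 2.8158 kg m^2.

2.82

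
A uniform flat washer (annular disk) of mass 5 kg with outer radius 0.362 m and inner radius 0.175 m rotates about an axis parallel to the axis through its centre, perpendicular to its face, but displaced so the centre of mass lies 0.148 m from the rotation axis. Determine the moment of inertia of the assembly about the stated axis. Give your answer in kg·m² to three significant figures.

I_cm = (1/2)M(R²+r²) = (1/2)(5)[(0.362)² + (0.175)²] = 0.40417 kg·m²; centre at d = 0.148 m, so the parallel axis theorem gives I = 0.40417 + (5)(0.148)² = 0.51369 kg·m².

0.514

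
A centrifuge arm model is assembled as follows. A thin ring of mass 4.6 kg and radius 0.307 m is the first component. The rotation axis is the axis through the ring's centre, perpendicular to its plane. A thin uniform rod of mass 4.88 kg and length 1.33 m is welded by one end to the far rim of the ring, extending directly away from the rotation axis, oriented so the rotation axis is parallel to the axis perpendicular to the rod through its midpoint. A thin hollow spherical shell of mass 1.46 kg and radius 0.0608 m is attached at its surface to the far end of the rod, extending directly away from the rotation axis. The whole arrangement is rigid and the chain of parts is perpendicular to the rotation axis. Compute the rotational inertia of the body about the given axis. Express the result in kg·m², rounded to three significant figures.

Thin ring: I_cm = MR² = (4.6)(0.307)² = 0.43355 kg·m²; axis through the centre, so I = 0.43355 kg·m².
Thin rod: I_cm = (1/12)ML² = (1/12)(4.88)(1.33)² = 0.71935 kg·m²; centre at d = 0.307 + 0.665 = 0.972 m, so I = I_cm + Md² gives I = 0.71935 + (4.88)(0.972)² = 5.3299 kg·m².
Spherical shell: I_cm = (2/3)MR² = (2/3)(1.46)(0.0608)² = 0.0035981 kg·m²; centre at d = 0.307 + 0.665 + 0.665 + 0.0608 = 1.6978 m, so I = I_cm + Md² gives I = 0.0035981 + (1.46)(1.6978)² = 4.2121 kg·m².
Total I = 0.43355 + 5.3299 + 4.2121 = 9.9755 kg·m².

9.98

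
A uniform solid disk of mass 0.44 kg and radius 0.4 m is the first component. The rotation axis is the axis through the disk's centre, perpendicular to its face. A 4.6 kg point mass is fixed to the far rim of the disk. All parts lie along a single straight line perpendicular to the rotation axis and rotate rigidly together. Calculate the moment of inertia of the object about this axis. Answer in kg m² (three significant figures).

Solid disk: I_cm = (1/2)MR² = (1/2)(0.44)(0.4)² = 0.0352 kg m²; axis through the centre, so I = 0.0352 kg m².
Point mass: I_cm = 0; centre at d = 0.4 m, so I = I_cm + Md² gives I = 0 + (4.6)(0.4)² = 0.736 kg m².
Total I = 0.0352 + 0.736 = 0.7712 kg m².

0.771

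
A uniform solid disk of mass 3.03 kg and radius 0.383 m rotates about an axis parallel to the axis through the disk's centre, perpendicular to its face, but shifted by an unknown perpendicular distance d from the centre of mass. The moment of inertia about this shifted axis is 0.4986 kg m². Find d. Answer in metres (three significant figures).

About the centre-of-mass axis, I_cm = (1/2)MR² = (1/2)(3.03)(0.383)² = 0.22223 kg m².
Parallel axis theorem: I = I_cm + Md², so Md² = 0.4986 − 0.22223 = 0.27637 kg m².
d = √(0.27637 / 3.03) = 0.30201 m.

0.302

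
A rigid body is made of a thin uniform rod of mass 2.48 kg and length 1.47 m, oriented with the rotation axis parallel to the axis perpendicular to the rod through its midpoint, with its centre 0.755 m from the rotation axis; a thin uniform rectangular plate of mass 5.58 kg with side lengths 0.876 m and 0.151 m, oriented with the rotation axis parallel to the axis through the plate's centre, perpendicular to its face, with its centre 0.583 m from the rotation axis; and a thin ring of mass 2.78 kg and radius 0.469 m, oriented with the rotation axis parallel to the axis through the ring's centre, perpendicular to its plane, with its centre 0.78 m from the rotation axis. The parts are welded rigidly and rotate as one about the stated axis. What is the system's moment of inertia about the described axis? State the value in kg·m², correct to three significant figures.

Thin rod: I_cm = (1/12)ML² = (1/12)(2.48)(1.47)² = 0.44659 kg·m²; centre at d = 0.755 m, so the parallel axis theorem gives I = 0.44659 + (2.48)(0.755)² = 1.8602 kg·m².
Rectangular plate: I_cm = (1/12)M(a²+b²) = (1/12)(5.58)[(0.876)² + (0.151)²] = 0.36743 kg·m²; centre at d = 0.583 m, so the parallel axis theorem gives I = 0.36743 + (5.58)(0.583)² = 2.264 kg·m².
Thin ring: I_cm = MR² = (2.78)(0.469)² = 0.61149 kg·m²; centre at d = 0.78 m, so the parallel axis theorem gives I = 0.61149 + (2.78)(0.78)² = 2.3028 kg·m².
Total I = 1.8602 + 2.264 + 2.3028 = 6.4271 kg·m².

6.43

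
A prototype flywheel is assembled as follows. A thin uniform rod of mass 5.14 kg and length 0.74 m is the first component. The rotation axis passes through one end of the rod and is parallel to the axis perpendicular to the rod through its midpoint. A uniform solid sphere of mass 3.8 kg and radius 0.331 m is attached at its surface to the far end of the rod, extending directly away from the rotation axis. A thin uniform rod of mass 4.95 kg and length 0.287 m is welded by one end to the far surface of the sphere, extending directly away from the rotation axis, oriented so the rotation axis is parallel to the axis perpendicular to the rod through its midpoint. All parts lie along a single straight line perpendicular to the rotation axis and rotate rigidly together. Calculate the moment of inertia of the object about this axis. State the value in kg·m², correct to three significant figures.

Thin rod: I_cm = (1/12)ML² = (1/12)(5.14)(0.74)² = 0.23456 kg·m²; centre at d = 0.37 m, so I = I_cm + Md² gives I = 0.23456 + (5.14)(0.37)² = 0.93822 kg·m².
Solid sphere: I_cm = (2/5)MR² = (2/5)(3.8)(0.331)² = 0.16653 kg·m²; centre at d = 0.37 + 0.37 + 0.331 = 1.071 m, so I = I_cm + Md² gives I = 0.16653 + (3.8)(1.071)² = 4.5253 kg·m².
Thin rod: I_cm = (1/12)ML² = (1/12)(4.95)(0.287)² = 0.033977 kg·m²; centre at d = 0.37 + 0.37 + 0.331 + 0.331 + 0.1435 = 1.5455 m, so I = I_cm + Md² gives I = 0.033977 + (4.95)(1.5455)² = 11.857 kg·m².
Total I = 0.93822 + 4.5253 + 11.857 = 17.321 kg·m².

17.3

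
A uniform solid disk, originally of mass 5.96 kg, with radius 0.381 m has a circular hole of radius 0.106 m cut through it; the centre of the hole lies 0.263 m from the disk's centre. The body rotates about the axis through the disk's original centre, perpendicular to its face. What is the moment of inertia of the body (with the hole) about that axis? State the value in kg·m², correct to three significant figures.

Unpierced body about its centre: I₀ = (1/2)MR² = (1/2)(5.96)(0.381)² = 0.43258 kg·m².
The removed disk has mass m = M·(r/R)² = (5.96)(0.106/0.381)² = 0.46133 kg (same uniform areal density).
Its moment of inertia about the rotation axis (parallel-axis theorem): I_hole = (1/2)mr² + md² = (1/2)(0.46133)(0.106)² + (0.46133)(0.263)² = 0.034501 kg·m².
Treating the hole as negative mass, I = I₀ − I_hole = 0.43258 − 0.034501 = 0.39808 kg·m².

0.398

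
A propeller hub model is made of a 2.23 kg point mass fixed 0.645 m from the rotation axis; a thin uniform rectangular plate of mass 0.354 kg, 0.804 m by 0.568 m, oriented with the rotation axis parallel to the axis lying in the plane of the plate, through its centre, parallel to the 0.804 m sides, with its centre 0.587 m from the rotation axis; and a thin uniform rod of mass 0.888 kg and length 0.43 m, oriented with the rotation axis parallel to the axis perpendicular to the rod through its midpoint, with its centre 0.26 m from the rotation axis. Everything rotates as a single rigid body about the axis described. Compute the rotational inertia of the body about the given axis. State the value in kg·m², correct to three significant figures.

1.13

Point mass: I_cm = 0; centre at d = 0.645 m, so the parallel axis theorem gives I = 0 + (2.23)(0.645)² = 0.92774 kg·m².
Rectangular plate: I_cm = (1/12)Mb² = (1/12)(0.354)(0.568)² = 0.0095174 kg·m²; centre at d = 0.587 m, so the parallel axis theorem gives I = 0.0095174 + (0.354)(0.587)² = 0.13149 kg·m².
Thin rod: I_cm = (1/12)ML² = (1/12)(0.888)(0.43)² = 0.013683 kg·m²; centre at d = 0.26 m, so the parallel axis theorem gives I = 0.013683 + (0.888)(0.26)² = 0.073711 kg·m².
Total I = 0.92774 + 0.13149 + 0.073711 = 1.1329 kg·m².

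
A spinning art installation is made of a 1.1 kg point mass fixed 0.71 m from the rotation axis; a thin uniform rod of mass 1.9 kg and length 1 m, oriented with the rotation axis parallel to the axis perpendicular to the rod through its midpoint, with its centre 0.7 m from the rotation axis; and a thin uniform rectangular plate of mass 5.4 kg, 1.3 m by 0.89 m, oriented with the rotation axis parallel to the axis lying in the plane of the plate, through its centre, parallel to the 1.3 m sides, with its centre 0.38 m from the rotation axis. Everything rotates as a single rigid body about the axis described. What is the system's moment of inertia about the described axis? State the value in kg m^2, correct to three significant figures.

2.78

Point mass: I_cm = 0; centre at d = 0.71 m, so I = I_cm + Md² gives I = 0 + (1.1)(0.71)² = 0.55451 kg m^2.
Thin rod: I_cm = (1/12)ML² = (1/12)(1.9)(1)² = 0.15833 kg m^2; centre at d = 0.7 m, so I = I_cm + Md² gives I = 0.15833 + (1.9)(0.7)² = 1.0893 kg m^2.
Rectangular plate: I_cm = (1/12)Mb² = (1/12)(5.4)(0.89)² = 0.35645 kg m^2; centre at d = 0.38 m, so I = I_cm + Md² gives I = 0.35645 + (5.4)(0.38)² = 1.1362 kg m^2.
Total I = 0.55451 + 1.0893 + 1.1362 = 2.78 kg m^2.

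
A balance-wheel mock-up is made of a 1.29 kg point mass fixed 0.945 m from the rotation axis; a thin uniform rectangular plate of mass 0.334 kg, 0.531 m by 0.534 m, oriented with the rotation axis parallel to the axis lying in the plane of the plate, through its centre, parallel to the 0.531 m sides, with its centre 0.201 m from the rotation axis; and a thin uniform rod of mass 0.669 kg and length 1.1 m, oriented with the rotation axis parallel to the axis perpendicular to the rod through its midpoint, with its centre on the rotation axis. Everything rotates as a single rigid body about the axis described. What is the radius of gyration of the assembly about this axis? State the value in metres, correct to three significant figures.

0.736

Point mass: I_cm = 0; centre at d = 0.945 m, so the parallel axis theorem gives I = 0 + (1.29)(0.945)² = 1.152 kg·m².
Rectangular plate: I_cm = (1/12)Mb² = (1/12)(0.334)(0.534)² = 0.0079368 kg·m²; centre at d = 0.201 m, so the parallel axis theorem gives I = 0.0079368 + (0.334)(0.201)² = 0.021431 kg·m².
Thin rod: I_cm = (1/12)ML² = (1/12)(0.669)(1.1)² = 0.067458 kg·m²; axis through the centre, so I = 0.067458 kg·m².
Total I = 1.2409 kg·m²; total mass M = 2.293 kg.
k = √(I/M) = √(1.2409/2.293) = 0.73564 m.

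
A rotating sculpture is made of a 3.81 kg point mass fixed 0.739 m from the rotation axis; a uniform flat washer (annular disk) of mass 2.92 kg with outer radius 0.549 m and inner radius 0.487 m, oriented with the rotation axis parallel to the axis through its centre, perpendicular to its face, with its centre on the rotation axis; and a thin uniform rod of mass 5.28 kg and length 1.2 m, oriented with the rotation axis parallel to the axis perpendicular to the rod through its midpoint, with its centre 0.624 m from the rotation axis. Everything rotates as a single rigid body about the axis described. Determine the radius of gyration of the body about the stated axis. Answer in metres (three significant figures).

Point mass: I_cm = 0; centre at d = 0.739 m, so the parallel axis theorem gives I = 0 + (3.81)(0.739)² = 2.0807 kg m².
Annular disk: I_cm = (1/2)M(R²+r²) = (1/2)(2.92)[(0.549)² + (0.487)²] = 0.78631 kg m²; axis through the centre, so I = 0.78631 kg m².
Thin rod: I_cm = (1/12)ML² = (1/12)(5.28)(1.2)² = 0.6336 kg m²; centre at d = 0.624 m, so the parallel axis theorem gives I = 0.6336 + (5.28)(0.624)² = 2.6895 kg m².
Total I = 5.5565 kg m²; total mass M = 12.01 kg.
k = √(I/M) = √(5.5565/12.01) = 0.68019 m.

0.680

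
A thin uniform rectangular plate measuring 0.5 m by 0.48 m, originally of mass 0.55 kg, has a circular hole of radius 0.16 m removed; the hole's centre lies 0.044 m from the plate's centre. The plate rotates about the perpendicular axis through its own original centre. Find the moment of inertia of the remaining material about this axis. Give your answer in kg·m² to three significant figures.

Unpierced body about its centre: I₀ = (1/12)M(a²+b²) = (1/12)(0.55)[(0.5)² + (0.48)²] = 0.022018 kg·m².
The removed disk has mass m = M·πr²/(ab) = (0.55)·π(0.16)²/(0.5·0.48) = 0.18431 kg (same uniform areal density).
Its moment of inertia about the rotation axis (parallel-axis theorem): I_hole = (1/2)mr² + md² = (1/2)(0.18431)(0.16)² + (0.18431)(0.044)² = 0.0027159 kg·m².
Treating the hole as negative mass, I = I₀ − I_hole = 0.022018 − 0.0027159 = 0.019302 kg·m².

0.0193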